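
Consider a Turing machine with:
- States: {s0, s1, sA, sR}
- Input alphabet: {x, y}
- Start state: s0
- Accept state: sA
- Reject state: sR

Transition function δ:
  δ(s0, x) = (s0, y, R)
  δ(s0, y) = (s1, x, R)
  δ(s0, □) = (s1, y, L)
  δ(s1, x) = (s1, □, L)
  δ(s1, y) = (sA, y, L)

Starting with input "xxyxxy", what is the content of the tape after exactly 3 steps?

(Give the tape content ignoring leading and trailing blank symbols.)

Execution trace:
Initial: [s0]xxyxxy
Step 1: δ(s0, x) = (s0, y, R) → y[s0]xyxxy
Step 2: δ(s0, x) = (s0, y, R) → yy[s0]yxxy
Step 3: δ(s0, y) = (s1, x, R) → yyx[s1]xxy

After 3 steps, the tape (ignoring leading/trailing blanks) is: yyxxxy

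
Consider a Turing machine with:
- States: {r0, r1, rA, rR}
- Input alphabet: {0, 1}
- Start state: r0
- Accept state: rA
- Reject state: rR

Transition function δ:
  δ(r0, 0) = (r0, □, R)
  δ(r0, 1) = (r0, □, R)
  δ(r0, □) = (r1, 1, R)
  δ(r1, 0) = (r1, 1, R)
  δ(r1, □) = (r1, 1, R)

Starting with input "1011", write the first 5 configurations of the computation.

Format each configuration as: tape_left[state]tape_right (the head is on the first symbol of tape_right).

Transitions applied:
Step 1: δ(r0, 1) = (r0, □, R)
Step 2: δ(r0, 0) = (r0, □, R)
Step 3: δ(r0, 1) = (r0, □, R)
Step 4: δ(r0, 1) = (r0, □, R)

The first 5 configurations are:
[r0]1011 ⊢ □[r0]011 ⊢ □□[r0]11 ⊢ □□□[r0]1 ⊢ □□□□[r0]□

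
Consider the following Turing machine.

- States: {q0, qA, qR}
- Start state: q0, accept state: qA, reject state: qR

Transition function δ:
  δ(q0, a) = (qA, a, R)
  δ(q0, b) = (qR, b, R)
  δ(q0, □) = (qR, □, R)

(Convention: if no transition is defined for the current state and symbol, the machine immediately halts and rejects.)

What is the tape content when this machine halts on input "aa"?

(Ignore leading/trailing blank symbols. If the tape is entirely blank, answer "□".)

Execution trace:
Initial: [q0]aa
Step 1: δ(q0, a) = (qA, a, R) → a[qA]a

The machine reaches the accept state qA and halts.

Final tape (ignoring leading/trailing blanks): aa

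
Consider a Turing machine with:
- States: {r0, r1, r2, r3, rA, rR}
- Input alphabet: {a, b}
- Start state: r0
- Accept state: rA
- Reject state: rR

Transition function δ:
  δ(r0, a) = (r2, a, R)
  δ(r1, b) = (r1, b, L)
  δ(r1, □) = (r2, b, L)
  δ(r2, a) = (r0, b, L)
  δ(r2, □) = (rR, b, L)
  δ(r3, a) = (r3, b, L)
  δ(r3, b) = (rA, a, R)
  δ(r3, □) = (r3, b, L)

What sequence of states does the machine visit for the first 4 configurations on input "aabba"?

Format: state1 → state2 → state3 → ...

Execution trace:
Initial: [r0]aabba
Step 1: δ(r0, a) = (r2, a, R) → a[r2]abba
Step 2: δ(r2, a) = (r0, b, L) → [r0]abbba
Step 3: δ(r0, a) = (r2, a, R) → a[r2]bbba

No transition is defined for δ(r2, b). By convention the machine halts and rejects.

State sequence: r0 → r2 → r0 → r2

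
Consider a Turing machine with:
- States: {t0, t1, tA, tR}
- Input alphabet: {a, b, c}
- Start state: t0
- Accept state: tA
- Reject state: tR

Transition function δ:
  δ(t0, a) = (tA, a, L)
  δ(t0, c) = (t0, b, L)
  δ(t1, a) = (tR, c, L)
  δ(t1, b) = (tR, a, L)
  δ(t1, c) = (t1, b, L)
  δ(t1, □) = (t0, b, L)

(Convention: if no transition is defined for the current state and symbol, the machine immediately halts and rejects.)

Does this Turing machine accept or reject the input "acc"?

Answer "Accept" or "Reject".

Execution trace:
Initial: [t0]acc
Step 1: δ(t0, a) = (tA, a, L) → [tA]□acc

The machine reaches the accept state tA and halts.

Answer: Accept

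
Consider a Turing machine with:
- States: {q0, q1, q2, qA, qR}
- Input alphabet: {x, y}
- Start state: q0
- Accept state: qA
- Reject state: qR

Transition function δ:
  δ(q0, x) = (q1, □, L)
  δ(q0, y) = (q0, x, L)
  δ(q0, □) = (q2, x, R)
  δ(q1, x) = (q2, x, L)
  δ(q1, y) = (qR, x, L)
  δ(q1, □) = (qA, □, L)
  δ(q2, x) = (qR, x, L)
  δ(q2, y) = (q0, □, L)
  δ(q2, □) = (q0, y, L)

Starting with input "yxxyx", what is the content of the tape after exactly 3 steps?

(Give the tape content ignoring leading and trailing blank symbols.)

Execution trace:
Initial: [q0]yxxyx
Step 1: δ(q0, y) = (q0, x, L) → [q0]□xxxyx
Step 2: δ(q0, □) = (q2, x, R) → x[q2]xxxyx
Step 3: δ(q2, x) = (qR, x, L) → [qR]xxxxyx

The machine reaches the reject state qR and halts.

After 3 steps, the tape (ignoring leading/trailing blanks) is: xxxxyx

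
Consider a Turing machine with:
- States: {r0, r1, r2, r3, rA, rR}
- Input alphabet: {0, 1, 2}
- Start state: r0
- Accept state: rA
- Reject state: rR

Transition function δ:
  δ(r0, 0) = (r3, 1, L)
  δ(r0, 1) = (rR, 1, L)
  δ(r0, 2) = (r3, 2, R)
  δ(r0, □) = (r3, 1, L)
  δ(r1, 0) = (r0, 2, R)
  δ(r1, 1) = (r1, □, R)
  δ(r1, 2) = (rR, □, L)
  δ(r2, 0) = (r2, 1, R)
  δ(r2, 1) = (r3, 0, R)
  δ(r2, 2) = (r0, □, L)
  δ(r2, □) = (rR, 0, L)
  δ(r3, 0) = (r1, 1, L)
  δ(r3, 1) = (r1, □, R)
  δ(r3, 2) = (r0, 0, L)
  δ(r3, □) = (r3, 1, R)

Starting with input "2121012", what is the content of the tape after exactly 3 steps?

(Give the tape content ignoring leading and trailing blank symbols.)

Execution trace:
Initial: [r0]2121012
Step 1: δ(r0, 2) = (r3, 2, R) → 2[r3]121012
Step 2: δ(r3, 1) = (r1, □, R) → 2□[r1]21012
Step 3: δ(r1, 2) = (rR, □, L) → 2[rR]□□1012

The machine reaches the reject state rR and halts.

After 3 steps, the tape (ignoring leading/trailing blanks) is: 2□□1012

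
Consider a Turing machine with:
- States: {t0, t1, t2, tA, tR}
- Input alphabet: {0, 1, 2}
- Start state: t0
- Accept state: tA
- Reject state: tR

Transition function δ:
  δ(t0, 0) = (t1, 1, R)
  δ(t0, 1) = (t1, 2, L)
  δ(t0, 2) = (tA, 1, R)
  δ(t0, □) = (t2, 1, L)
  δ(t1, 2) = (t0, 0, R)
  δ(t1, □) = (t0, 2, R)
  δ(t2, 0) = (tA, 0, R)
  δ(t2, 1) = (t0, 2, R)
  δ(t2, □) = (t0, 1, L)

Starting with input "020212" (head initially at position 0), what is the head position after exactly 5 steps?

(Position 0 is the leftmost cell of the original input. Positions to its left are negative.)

Execution trace (head position shown):
Step 0: [t0]020212  (head at position 0)
Step 1: move right → 1[t1]20212  (head at position 1)
Step 2: move right → 10[t0]0212  (head at position 2)
Step 3: move right → 101[t1]212  (head at position 3)
Step 4: move right → 1010[t0]12  (head at position 4)
Step 5: move left → 101[t1]022  (head at position 3)

After 5 steps, the head is at position 3.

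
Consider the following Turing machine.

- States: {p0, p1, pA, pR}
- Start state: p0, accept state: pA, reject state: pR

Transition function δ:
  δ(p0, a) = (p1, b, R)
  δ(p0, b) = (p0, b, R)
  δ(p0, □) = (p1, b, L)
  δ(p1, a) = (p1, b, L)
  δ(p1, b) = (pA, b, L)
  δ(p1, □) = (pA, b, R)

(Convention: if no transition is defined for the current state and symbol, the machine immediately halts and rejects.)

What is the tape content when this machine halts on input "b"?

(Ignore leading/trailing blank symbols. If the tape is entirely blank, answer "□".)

Execution trace:
Initial: [p0]b
Step 1: δ(p0, b) = (p0, b, R) → b[p0]□
Step 2: δ(p0, □) = (p1, b, L) → [p1]bb
Step 3: δ(p1, b) = (pA, b, L) → [pA]□bb

The machine reaches the accept state pA and halts.

Final tape (ignoring leading/trailing blanks): bb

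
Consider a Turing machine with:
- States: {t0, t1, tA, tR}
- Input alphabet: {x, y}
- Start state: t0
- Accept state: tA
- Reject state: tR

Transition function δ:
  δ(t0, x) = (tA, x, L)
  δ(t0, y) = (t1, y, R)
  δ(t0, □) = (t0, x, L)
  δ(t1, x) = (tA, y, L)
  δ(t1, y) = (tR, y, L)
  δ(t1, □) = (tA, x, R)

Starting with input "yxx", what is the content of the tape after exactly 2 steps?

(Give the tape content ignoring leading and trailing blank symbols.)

Execution trace:
Initial: [t0]yxx
Step 1: δ(t0, y) = (t1, y, R) → y[t1]xx
Step 2: δ(t1, x) = (tA, y, L) → [tA]yyx

The machine reaches the accept state tA and halts.

After 2 steps, the tape (ignoring leading/trailing blanks) is: yyx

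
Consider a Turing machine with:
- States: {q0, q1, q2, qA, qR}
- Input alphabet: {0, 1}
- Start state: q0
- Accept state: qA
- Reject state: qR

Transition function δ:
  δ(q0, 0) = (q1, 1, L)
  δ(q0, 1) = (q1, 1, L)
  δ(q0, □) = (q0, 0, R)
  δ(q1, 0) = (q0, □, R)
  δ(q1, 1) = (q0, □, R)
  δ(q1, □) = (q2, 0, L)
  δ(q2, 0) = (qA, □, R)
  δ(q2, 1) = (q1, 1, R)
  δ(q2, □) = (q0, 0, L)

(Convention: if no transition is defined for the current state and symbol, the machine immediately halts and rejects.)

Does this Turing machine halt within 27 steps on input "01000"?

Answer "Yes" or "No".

Execution trace:
Initial: [q0]01000
Step 1: δ(q0, 0) = (q1, 1, L) → [q1]□11000
Step 2: δ(q1, □) = (q2, 0, L) → [q2]□011000
Step 3: δ(q2, □) = (q0, 0, L) → [q0]□0011000
Step 4: δ(q0, □) = (q0, 0, R) → 0[q0]0011000
Step 5: δ(q0, 0) = (q1, 1, L) → [q1]01011000
Step 6: δ(q1, 0) = (q0, □, R) → □[q0]1011000
Step 7: δ(q0, 1) = (q1, 1, L) → [q1]□1011000
Step 8: δ(q1, □) = (q2, 0, L) → [q2]□01011000
Step 9: δ(q2, □) = (q0, 0, L) → [q0]□001011000
Step 10: δ(q0, □) = (q0, 0, R) → 0[q0]001011000
Step 11: δ(q0, 0) = (q1, 1, L) → [q1]0101011000
Step 12: δ(q1, 0) = (q0, □, R) → □[q0]101011000
Step 13: δ(q0, 1) = (q1, 1, L) → [q1]□101011000
Step 14: δ(q1, □) = (q2, 0, L) → [q2]□0101011000
Step 15: δ(q2, □) = (q0, 0, L) → [q0]□00101011000
Step 16: δ(q0, □) = (q0, 0, R) → 0[q0]00101011000
Step 17: δ(q0, 0) = (q1, 1, L) → [q1]010101011000
Step 18: δ(q1, 0) = (q0, □, R) → □[q0]10101011000
Step 19: δ(q0, 1) = (q1, 1, L) → [q1]□10101011000
Step 20: δ(q1, □) = (q2, 0, L) → [q2]□010101011000
Step 21: δ(q2, □) = (q0, 0, L) → [q0]□0010101011000
Step 22: δ(q0, □) = (q0, 0, R) → 0[q0]0010101011000
Step 23: δ(q0, 0) = (q1, 1, L) → [q1]01010101011000
Step 24: δ(q1, 0) = (q0, □, R) → □[q0]1010101011000
Step 25: δ(q0, 1) = (q1, 1, L) → [q1]□1010101011000
Step 26: δ(q1, □) = (q2, 0, L) → [q2]□01010101011000
Step 27: δ(q2, □) = (q0, 0, L) → [q0]□001010101011000

The machine has not reached a halting state after 27 steps.
The machine did not halt within the 27-step bound.

Answer: No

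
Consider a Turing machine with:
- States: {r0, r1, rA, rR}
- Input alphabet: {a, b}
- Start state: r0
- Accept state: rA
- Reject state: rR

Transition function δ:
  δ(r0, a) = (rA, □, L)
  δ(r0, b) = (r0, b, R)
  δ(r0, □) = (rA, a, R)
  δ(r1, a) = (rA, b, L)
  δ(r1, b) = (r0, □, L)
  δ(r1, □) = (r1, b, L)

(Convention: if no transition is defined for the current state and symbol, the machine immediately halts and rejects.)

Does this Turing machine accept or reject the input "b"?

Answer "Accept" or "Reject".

Execution trace:
Initial: [r0]b
Step 1: δ(r0, b) = (r0, b, R) → b[r0]□
Step 2: δ(r0, □) = (rA, a, R) → ba[rA]□

The machine reaches the accept state rA and halts.

Answer: Accept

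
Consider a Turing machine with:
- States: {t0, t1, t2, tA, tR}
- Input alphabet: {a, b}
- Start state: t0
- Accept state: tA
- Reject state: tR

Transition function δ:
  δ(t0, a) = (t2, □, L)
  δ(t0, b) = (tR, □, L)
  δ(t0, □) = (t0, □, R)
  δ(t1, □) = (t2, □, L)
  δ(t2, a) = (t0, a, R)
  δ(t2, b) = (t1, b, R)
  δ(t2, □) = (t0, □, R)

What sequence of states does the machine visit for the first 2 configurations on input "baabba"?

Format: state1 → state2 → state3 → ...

Execution trace:
Initial: [t0]baabba
Step 1: δ(t0, b) = (tR, □, L) → [tR]□□aabba

The machine reaches the reject state tR and halts.

State sequence: t0 → tR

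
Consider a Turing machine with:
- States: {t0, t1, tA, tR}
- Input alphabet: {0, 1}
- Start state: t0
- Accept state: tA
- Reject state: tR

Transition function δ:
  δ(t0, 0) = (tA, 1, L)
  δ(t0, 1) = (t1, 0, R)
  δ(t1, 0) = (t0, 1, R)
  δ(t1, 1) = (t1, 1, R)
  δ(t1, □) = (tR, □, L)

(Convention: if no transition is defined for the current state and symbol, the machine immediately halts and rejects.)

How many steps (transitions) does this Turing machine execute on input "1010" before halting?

Execution trace:
Initial: [t0]1010
Step 1: δ(t0, 1) = (t1, 0, R) → 0[t1]010
Step 2: δ(t1, 0) = (t0, 1, R) → 01[t0]10
Step 3: δ(t0, 1) = (t1, 0, R) → 010[t1]0
Step 4: δ(t1, 0) = (t0, 1, R) → 0101[t0]□

No transition is defined for δ(t0, □). By convention the machine halts and rejects.

The machine executed 4 steps before halting.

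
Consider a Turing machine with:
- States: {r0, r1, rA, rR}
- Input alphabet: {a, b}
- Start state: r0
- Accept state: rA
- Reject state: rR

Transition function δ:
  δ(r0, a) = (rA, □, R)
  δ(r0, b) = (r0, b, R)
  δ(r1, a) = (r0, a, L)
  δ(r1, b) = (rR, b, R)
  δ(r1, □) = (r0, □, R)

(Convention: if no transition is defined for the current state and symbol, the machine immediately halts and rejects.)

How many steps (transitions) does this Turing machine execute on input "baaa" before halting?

Execution trace:
Initial: [r0]baaa
Step 1: δ(r0, b) = (r0, b, R) → b[r0]aaa
Step 2: δ(r0, a) = (rA, □, R) → b□[rA]aa

The machine reaches the accept state rA and halts.

The machine executed 2 steps before halting.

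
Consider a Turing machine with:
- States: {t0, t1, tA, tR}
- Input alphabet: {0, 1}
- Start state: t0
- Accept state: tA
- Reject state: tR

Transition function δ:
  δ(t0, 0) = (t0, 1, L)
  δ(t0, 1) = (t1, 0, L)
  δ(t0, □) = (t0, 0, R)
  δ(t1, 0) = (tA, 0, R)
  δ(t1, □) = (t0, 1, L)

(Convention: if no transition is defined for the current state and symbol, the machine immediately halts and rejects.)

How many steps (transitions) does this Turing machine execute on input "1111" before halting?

Execution trace:
Initial: [t0]1111
Step 1: δ(t0, 1) = (t1, 0, L) → [t1]□0111
Step 2: δ(t1, □) = (t0, 1, L) → [t0]□10111
Step 3: δ(t0, □) = (t0, 0, R) → 0[t0]10111
Step 4: δ(t0, 1) = (t1, 0, L) → [t1]000111
Step 5: δ(t1, 0) = (tA, 0, R) → 0[tA]00111

The machine reaches the accept state tA and halts.

The machine executed 5 steps before halting.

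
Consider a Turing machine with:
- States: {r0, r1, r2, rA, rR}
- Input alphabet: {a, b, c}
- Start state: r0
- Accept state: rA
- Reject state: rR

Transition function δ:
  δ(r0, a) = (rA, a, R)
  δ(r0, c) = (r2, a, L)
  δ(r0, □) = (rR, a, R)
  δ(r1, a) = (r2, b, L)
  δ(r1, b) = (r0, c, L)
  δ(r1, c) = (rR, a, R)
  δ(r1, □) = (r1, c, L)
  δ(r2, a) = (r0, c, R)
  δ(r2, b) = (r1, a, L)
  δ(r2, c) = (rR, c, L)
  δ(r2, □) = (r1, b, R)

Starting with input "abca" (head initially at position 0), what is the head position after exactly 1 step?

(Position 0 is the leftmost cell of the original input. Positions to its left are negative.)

Execution trace (head position shown):
Step 0: [r0]abca  (head at position 0)
Step 1: move right → a[rA]bca  (head at position 1)

After 1 step, the head is at position 1.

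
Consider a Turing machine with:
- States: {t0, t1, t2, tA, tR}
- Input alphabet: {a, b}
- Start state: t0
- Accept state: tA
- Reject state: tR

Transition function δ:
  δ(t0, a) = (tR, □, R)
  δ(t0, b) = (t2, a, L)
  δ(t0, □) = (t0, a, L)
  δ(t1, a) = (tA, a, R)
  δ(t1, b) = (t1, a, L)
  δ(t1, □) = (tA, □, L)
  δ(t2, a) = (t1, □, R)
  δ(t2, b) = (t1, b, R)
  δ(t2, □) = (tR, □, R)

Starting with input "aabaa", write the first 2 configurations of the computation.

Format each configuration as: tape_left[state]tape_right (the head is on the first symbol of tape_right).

Transitions applied:
Step 1: δ(t0, a) = (tR, □, R)

The first 2 configurations are:
[t0]aabaa ⊢ □[tR]abaa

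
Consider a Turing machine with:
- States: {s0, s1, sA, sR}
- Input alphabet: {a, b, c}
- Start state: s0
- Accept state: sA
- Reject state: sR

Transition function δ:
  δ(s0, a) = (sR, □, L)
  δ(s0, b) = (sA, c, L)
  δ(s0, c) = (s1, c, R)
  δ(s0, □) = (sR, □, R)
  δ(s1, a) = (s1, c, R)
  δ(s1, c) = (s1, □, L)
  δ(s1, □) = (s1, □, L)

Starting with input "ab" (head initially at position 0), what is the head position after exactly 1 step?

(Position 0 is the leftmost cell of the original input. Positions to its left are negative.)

Execution trace (head position shown):
Step 0: [s0]ab  (head at position 0)
Step 1: move left → [sR]□□b  (head at position -1)

After 1 step, the head is at position -1.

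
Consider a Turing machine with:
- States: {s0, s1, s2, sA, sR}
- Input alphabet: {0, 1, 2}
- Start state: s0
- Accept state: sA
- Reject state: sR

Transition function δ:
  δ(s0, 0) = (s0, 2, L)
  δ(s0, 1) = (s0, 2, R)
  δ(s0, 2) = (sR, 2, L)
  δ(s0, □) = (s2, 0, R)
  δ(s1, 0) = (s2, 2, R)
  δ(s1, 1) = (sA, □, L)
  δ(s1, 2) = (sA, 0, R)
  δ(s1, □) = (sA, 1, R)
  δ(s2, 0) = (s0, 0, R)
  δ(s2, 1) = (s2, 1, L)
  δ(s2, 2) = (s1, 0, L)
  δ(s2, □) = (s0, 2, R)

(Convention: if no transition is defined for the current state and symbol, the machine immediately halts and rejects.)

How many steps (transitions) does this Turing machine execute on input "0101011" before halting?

Execution trace:
Initial: [s0]0101011
Step 1: δ(s0, 0) = (s0, 2, L) → [s0]□2101011
Step 2: δ(s0, □) = (s2, 0, R) → 0[s2]2101011
Step 3: δ(s2, 2) = (s1, 0, L) → [s1]00101011
Step 4: δ(s1, 0) = (s2, 2, R) → 2[s2]0101011
Step 5: δ(s2, 0) = (s0, 0, R) → 20[s0]101011
Step 6: δ(s0, 1) = (s0, 2, R) → 202[s0]01011
Step 7: δ(s0, 0) = (s0, 2, L) → 20[s0]221011
Step 8: δ(s0, 2) = (sR, 2, L) → 2[sR]0221011

The machine reaches the reject state sR and halts.

The machine executed 8 steps before halting.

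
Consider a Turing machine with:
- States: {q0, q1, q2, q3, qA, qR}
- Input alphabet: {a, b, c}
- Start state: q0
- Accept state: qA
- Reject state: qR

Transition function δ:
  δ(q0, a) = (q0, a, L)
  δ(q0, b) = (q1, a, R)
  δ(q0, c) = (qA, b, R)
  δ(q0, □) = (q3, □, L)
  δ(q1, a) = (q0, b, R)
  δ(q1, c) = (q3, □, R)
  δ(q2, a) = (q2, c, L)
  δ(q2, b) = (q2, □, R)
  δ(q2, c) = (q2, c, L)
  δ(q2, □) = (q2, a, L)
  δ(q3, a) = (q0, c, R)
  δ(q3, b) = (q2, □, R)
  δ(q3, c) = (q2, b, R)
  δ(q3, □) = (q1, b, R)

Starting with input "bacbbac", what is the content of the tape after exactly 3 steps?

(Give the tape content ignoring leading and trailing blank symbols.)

Execution trace:
Initial: [q0]bacbbac
Step 1: δ(q0, b) = (q1, a, R) → a[q1]acbbac
Step 2: δ(q1, a) = (q0, b, R) → ab[q0]cbbac
Step 3: δ(q0, c) = (qA, b, R) → abb[qA]bbac

The machine reaches the accept state qA and halts.

After 3 steps, the tape (ignoring leading/trailing blanks) is: abbbbac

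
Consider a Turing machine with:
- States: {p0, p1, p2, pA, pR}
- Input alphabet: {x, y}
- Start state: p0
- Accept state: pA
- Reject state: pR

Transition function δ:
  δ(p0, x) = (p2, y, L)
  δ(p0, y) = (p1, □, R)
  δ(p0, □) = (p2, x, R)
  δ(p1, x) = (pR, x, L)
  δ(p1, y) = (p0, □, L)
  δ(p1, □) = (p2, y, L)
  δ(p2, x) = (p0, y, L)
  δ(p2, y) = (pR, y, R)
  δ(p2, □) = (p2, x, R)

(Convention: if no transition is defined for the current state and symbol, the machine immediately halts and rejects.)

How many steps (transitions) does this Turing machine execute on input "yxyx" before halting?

Execution trace:
Initial: [p0]yxyx
Step 1: δ(p0, y) = (p1, □, R) → □[p1]xyx
Step 2: δ(p1, x) = (pR, x, L) → [pR]□xyx

The machine reaches the reject state pR and halts.

The machine executed 2 steps before halting.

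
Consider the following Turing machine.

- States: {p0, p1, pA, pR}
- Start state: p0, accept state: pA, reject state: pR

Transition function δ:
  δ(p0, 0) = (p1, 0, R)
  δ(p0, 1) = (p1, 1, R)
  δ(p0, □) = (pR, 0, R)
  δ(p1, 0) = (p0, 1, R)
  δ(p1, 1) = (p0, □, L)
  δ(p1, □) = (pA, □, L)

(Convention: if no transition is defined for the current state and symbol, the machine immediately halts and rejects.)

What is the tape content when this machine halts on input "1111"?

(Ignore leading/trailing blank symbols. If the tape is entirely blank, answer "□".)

Execution trace:
Initial: [p0]1111
Step 1: δ(p0, 1) = (p1, 1, R) → 1[p1]111
Step 2: δ(p1, 1) = (p0, □, L) → [p0]1□11
Step 3: δ(p0, 1) = (p1, 1, R) → 1[p1]□11
Step 4: δ(p1, □) = (pA, □, L) → [pA]1□11

The machine reaches the accept state pA and halts.

Final tape (ignoring leading/trailing blanks): 1□11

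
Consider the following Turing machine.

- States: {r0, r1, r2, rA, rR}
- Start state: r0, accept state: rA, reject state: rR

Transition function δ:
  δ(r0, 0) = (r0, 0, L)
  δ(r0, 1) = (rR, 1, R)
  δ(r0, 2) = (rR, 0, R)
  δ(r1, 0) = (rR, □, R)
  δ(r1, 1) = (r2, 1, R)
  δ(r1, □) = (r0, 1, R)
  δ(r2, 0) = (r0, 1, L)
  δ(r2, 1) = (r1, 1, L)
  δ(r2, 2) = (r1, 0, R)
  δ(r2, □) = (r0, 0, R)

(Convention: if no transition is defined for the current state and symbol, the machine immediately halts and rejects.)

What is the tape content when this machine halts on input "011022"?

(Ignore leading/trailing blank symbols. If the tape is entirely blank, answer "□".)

Execution trace:
Initial: [r0]011022
Step 1: δ(r0, 0) = (r0, 0, L) → [r0]□011022

No transition is defined for δ(r0, □). By convention the machine halts and rejects.

Final tape (ignoring leading/trailing blanks): 011022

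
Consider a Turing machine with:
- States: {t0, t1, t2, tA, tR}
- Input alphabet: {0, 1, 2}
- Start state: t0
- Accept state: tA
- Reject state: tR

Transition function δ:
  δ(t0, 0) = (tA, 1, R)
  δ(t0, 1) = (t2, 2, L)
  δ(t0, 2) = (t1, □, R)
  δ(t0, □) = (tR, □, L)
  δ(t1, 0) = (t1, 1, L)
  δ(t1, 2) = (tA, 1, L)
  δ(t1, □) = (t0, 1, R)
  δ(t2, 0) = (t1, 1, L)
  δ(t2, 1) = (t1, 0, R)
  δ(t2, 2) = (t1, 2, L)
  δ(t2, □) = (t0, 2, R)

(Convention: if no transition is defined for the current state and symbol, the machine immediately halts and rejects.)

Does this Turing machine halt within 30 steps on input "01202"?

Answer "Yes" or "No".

Execution trace:
Initial: [t0]01202
Step 1: δ(t0, 0) = (tA, 1, R) → 1[tA]1202

The machine reaches the accept state tA and halts.
The machine halted after 1 step (within the 30-step bound).

Answer: Yes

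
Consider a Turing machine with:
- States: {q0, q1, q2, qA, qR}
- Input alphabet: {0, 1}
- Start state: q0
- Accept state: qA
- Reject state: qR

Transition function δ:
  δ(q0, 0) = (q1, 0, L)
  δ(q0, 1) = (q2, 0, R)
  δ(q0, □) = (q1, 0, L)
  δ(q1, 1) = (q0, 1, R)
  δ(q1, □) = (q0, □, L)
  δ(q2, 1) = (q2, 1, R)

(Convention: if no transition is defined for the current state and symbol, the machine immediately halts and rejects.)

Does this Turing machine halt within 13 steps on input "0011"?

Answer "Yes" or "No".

Execution trace:
Initial: [q0]0011
Step 1: δ(q0, 0) = (q1, 0, L) → [q1]□0011
Step 2: δ(q1, □) = (q0, □, L) → [q0]□□0011
Step 3: δ(q0, □) = (q1, 0, L) → [q1]□0□0011
Step 4: δ(q1, □) = (q0, □, L) → [q0]□□0□0011
Step 5: δ(q0, □) = (q1, 0, L) → [q1]□0□0□0011
Step 6: δ(q1, □) = (q0, □, L) → [q0]□□0□0□0011
Step 7: δ(q0, □) = (q1, 0, L) → [q1]□0□0□0□0011
Step 8: δ(q1, □) = (q0, □, L) → [q0]□□0□0□0□0011
Step 9: δ(q0, □) = (q1, 0, L) → [q1]□0□0□0□0□0011
Step 10: δ(q1, □) = (q0, □, L) → [q0]□□0□0□0□0□0011
Step 11: δ(q0, □) = (q1, 0, L) → [q1]□0□0□0□0□0□0011
Step 12: δ(q1, □) = (q0, □, L) → [q0]□□0□0□0□0□0□0011
Step 13: δ(q0, □) = (q1, 0, L) → [q1]□0□0□0□0□0□0□0011

The machine has not reached a halting state after 13 steps.
The machine did not halt within the 13-step bound.

Answer: No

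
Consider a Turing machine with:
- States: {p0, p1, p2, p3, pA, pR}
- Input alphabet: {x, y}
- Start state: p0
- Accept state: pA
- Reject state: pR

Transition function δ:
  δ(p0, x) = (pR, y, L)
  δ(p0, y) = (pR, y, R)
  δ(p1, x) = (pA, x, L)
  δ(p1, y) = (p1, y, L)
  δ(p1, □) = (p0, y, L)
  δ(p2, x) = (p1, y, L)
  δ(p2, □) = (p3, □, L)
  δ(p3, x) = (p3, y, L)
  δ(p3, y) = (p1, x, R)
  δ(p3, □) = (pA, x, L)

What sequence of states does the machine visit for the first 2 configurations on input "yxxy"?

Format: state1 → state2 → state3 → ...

Execution trace:
Initial: [p0]yxxy
Step 1: δ(p0, y) = (pR, y, R) → y[pR]xxy

The machine reaches the reject state pR and halts.

State sequence: p0 → pR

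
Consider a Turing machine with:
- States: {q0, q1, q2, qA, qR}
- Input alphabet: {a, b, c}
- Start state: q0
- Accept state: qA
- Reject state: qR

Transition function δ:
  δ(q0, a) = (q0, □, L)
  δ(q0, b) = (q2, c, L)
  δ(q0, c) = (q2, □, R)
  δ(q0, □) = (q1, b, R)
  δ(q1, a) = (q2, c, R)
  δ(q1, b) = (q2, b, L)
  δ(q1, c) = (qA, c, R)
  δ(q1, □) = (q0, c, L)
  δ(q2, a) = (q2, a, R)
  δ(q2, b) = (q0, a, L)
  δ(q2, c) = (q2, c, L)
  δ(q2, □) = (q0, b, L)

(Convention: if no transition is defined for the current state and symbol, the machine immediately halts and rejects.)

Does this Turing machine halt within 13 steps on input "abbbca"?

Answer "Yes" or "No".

Execution trace:
Initial: [q0]abbbca
Step 1: δ(q0, a) = (q0, □, L) → [q0]□□bbbca
Step 2: δ(q0, □) = (q1, b, R) → b[q1]□bbbca
Step 3: δ(q1, □) = (q0, c, L) → [q0]bcbbbca
Step 4: δ(q0, b) = (q2, c, L) → [q2]□ccbbbca
Step 5: δ(q2, □) = (q0, b, L) → [q0]□bccbbbca
Step 6: δ(q0, □) = (q1, b, R) → b[q1]bccbbbca
Step 7: δ(q1, b) = (q2, b, L) → [q2]bbccbbbca
Step 8: δ(q2, b) = (q0, a, L) → [q0]□abccbbbca
Step 9: δ(q0, □) = (q1, b, R) → b[q1]abccbbbca
Step 10: δ(q1, a) = (q2, c, R) → bc[q2]bccbbbca
Step 11: δ(q2, b) = (q0, a, L) → b[q0]caccbbbca
Step 12: δ(q0, c) = (q2, □, R) → b□[q2]accbbbca
Step 13: δ(q2, a) = (q2, a, R) → b□a[q2]ccbbbca

The machine has not reached a halting state after 13 steps.
The machine did not halt within the 13-step bound.

Answer: No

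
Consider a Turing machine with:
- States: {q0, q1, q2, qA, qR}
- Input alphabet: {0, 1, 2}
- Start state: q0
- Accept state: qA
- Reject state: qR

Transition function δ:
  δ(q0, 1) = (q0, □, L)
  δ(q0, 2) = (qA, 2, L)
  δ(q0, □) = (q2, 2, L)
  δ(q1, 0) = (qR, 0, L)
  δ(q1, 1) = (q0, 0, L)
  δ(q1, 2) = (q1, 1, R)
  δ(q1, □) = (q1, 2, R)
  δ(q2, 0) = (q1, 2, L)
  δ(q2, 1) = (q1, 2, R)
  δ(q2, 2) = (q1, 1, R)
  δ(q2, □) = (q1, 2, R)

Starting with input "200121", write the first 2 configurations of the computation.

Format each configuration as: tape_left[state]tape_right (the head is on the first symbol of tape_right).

Transitions applied:
Step 1: δ(q0, 2) = (qA, 2, L)

The first 2 configurations are:
[q0]200121 ⊢ [qA]□200121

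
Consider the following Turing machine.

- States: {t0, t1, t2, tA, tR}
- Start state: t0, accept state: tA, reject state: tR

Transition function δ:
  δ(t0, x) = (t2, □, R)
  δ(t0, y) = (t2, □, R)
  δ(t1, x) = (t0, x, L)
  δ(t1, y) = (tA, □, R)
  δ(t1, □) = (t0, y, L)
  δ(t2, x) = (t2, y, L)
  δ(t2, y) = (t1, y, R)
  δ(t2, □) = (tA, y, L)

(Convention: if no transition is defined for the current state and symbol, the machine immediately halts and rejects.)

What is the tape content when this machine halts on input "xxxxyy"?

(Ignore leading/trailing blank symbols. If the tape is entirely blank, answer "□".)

Execution trace:
Initial: [t0]xxxxyy
Step 1: δ(t0, x) = (t2, □, R) → □[t2]xxxyy
Step 2: δ(t2, x) = (t2, y, L) → [t2]□yxxyy
Step 3: δ(t2, □) = (tA, y, L) → [tA]□yyxxyy

The machine reaches the accept state tA and halts.

Final tape (ignoring leading/trailing blanks): yyxxyy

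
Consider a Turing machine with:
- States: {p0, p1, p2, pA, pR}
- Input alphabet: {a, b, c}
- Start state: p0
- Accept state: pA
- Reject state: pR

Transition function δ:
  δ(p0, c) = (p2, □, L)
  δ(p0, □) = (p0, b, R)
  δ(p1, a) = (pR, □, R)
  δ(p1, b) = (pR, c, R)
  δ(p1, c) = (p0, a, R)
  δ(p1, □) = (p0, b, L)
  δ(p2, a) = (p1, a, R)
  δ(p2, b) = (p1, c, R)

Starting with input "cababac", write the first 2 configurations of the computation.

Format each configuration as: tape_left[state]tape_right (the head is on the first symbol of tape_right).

Transitions applied:
Step 1: δ(p0, c) = (p2, □, L)

The first 2 configurations are:
[p0]cababac ⊢ [p2]□□ababac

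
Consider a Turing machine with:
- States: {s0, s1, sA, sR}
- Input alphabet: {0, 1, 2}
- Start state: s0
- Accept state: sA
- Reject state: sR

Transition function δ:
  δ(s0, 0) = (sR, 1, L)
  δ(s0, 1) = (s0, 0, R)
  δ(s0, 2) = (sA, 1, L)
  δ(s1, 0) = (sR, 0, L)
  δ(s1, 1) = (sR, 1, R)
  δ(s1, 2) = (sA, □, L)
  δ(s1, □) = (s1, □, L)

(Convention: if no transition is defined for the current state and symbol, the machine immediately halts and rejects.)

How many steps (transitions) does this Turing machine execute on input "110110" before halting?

Execution trace:
Initial: [s0]110110
Step 1: δ(s0, 1) = (s0, 0, R) → 0[s0]10110
Step 2: δ(s0, 1) = (s0, 0, R) → 00[s0]0110
Step 3: δ(s0, 0) = (sR, 1, L) → 0[sR]01110

The machine reaches the reject state sR and halts.

The machine executed 3 steps before halting.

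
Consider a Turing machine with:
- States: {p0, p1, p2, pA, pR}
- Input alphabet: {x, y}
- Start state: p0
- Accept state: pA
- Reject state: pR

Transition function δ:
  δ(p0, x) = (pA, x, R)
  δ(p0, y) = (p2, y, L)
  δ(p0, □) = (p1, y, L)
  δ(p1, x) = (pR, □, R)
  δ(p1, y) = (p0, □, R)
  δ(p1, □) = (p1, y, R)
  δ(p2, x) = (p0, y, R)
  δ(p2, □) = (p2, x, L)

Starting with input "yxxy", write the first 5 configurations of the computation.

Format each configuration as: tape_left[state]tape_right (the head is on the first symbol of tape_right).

Transitions applied:
Step 1: δ(p0, y) = (p2, y, L)
Step 2: δ(p2, □) = (p2, x, L)
Step 3: δ(p2, □) = (p2, x, L)
Step 4: δ(p2, □) = (p2, x, L)

The first 5 configurations are:
[p0]yxxy ⊢ [p2]□yxxy ⊢ [p2]□xyxxy ⊢ [p2]□xxyxxy ⊢ [p2]□xxxyxxy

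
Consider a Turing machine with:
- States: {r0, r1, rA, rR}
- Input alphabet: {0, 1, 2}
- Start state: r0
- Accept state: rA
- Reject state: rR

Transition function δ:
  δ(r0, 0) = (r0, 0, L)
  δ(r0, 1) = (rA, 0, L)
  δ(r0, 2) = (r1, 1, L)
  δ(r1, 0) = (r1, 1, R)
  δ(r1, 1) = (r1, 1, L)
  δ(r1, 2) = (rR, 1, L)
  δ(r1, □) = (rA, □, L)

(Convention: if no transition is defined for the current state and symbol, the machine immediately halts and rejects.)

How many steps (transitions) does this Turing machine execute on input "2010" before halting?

Execution trace:
Initial: [r0]2010
Step 1: δ(r0, 2) = (r1, 1, L) → [r1]□1010
Step 2: δ(r1, □) = (rA, □, L) → [rA]□□1010

The machine reaches the accept state rA and halts.

The machine executed 2 steps before halting.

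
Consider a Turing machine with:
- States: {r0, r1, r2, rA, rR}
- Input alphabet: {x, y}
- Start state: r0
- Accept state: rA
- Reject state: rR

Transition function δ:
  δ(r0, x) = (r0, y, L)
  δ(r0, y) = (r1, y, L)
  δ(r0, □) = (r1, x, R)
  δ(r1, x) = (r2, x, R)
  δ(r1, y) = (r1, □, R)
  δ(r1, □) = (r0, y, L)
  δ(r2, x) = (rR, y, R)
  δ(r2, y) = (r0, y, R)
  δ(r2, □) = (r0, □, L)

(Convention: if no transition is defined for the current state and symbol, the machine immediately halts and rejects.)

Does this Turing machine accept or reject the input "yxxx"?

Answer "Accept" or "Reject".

Execution trace:
Initial: [r0]yxxx
Step 1: δ(r0, y) = (r1, y, L) → [r1]□yxxx
Step 2: δ(r1, □) = (r0, y, L) → [r0]□yyxxx
Step 3: δ(r0, □) = (r1, x, R) → x[r1]yyxxx
Step 4: δ(r1, y) = (r1, □, R) → x□[r1]yxxx
Step 5: δ(r1, y) = (r1, □, R) → x□□[r1]xxx
Step 6: δ(r1, x) = (r2, x, R) → x□□x[r2]xx
Step 7: δ(r2, x) = (rR, y, R) → x□□xy[rR]x

The machine reaches the reject state rR and halts.

Answer: Reject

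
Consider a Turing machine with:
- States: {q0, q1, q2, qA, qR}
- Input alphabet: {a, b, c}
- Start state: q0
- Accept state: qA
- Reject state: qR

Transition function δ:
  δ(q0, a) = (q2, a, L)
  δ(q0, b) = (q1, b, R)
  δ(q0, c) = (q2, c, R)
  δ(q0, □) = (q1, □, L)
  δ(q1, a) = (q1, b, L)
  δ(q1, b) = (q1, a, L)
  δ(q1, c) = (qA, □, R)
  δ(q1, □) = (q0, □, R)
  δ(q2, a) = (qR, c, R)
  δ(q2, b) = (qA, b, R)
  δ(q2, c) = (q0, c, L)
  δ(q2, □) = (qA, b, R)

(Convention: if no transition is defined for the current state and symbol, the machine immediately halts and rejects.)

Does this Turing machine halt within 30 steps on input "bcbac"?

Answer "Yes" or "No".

Execution trace:
Initial: [q0]bcbac
Step 1: δ(q0, b) = (q1, b, R) → b[q1]cbac
Step 2: δ(q1, c) = (qA, □, R) → b□[qA]bac

The machine reaches the accept state qA and halts.
The machine halted after 2 steps (within the 30-step bound).

Answer: Yes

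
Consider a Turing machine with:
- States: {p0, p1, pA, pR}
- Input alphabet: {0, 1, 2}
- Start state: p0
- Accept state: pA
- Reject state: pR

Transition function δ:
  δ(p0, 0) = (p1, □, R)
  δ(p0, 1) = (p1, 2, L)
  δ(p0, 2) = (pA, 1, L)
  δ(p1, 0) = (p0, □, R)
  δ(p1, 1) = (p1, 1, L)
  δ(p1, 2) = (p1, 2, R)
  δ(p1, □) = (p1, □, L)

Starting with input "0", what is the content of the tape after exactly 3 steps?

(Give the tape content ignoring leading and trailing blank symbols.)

Execution trace:
Initial: [p0]0
Step 1: δ(p0, 0) = (p1, □, R) → □[p1]□
Step 2: δ(p1, □) = (p1, □, L) → [p1]□□
Step 3: δ(p1, □) = (p1, □, L) → [p1]□□□

After 3 steps, the tape (ignoring leading/trailing blanks) is: □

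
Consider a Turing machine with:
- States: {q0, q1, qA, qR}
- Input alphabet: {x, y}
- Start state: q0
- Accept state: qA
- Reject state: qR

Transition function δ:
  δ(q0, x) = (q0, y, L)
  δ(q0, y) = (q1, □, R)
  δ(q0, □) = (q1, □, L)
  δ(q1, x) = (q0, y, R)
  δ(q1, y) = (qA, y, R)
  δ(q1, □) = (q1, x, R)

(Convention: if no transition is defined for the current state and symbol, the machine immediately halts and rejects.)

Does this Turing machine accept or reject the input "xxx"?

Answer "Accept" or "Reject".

Execution trace:
Initial: [q0]xxx
Step 1: δ(q0, x) = (q0, y, L) → [q0]□yxx
Step 2: δ(q0, □) = (q1, □, L) → [q1]□□yxx
Step 3: δ(q1, □) = (q1, x, R) → x[q1]□yxx
Step 4: δ(q1, □) = (q1, x, R) → xx[q1]yxx
Step 5: δ(q1, y) = (qA, y, R) → xxy[qA]xx

The machine reaches the accept state qA and halts.

Answer: Accept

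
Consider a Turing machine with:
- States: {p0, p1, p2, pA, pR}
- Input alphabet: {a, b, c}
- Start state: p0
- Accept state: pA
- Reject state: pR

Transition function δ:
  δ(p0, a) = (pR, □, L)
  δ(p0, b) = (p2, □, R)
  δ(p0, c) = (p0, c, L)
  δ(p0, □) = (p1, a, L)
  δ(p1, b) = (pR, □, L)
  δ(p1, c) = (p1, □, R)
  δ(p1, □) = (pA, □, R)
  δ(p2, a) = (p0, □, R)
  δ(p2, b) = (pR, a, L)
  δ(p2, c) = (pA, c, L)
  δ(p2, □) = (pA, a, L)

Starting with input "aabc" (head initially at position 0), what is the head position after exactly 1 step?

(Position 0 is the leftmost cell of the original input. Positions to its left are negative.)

Execution trace (head position shown):
Step 0: [p0]aabc  (head at position 0)
Step 1: move left → [pR]□□abc  (head at position -1)

After 1 step, the head is at position -1.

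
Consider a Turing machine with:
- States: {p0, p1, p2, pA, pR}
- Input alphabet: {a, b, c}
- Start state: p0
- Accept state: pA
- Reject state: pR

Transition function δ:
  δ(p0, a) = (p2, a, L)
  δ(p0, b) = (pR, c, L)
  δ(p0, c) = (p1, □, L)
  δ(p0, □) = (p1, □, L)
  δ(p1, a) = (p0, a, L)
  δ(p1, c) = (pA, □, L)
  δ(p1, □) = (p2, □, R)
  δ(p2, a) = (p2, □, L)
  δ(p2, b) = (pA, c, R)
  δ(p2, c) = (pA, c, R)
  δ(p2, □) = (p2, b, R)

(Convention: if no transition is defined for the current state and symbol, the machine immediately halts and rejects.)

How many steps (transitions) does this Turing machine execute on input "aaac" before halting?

Execution trace:
Initial: [p0]aaac
Step 1: δ(p0, a) = (p2, a, L) → [p2]□aaac
Step 2: δ(p2, □) = (p2, b, R) → b[p2]aaac
Step 3: δ(p2, a) = (p2, □, L) → [p2]b□aac
Step 4: δ(p2, b) = (pA, c, R) → c[pA]□aac

The machine reaches the accept state pA and halts.

The machine executed 4 steps before halting.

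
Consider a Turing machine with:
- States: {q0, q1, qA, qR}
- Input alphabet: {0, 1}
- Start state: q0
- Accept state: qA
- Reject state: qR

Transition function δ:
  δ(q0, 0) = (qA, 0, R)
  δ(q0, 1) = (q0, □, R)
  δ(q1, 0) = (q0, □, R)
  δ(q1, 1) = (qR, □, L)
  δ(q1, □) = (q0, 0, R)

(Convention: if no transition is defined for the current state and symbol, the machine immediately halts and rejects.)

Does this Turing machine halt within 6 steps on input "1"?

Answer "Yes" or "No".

Execution trace:
Initial: [q0]1
Step 1: δ(q0, 1) = (q0, □, R) → □[q0]□

No transition is defined for δ(q0, □). By convention the machine halts and rejects.
The machine halted after 1 step (within the 6-step bound).

Answer: Yes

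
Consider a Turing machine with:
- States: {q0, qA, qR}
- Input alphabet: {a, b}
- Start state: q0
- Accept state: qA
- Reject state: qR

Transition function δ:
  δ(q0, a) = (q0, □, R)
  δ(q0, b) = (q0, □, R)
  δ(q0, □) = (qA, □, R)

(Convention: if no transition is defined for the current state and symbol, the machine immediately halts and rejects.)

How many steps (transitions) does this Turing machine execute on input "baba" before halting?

Execution trace:
Initial: [q0]baba
Step 1: δ(q0, b) = (q0, □, R) → □[q0]aba
Step 2: δ(q0, a) = (q0, □, R) → □□[q0]ba
Step 3: δ(q0, b) = (q0, □, R) → □□□[q0]a
Step 4: δ(q0, a) = (q0, □, R) → □□□□[q0]□
Step 5: δ(q0, □) = (qA, □, R) → □□□□□[qA]□

The machine reaches the accept state qA and halts.

The machine executed 5 steps before halting.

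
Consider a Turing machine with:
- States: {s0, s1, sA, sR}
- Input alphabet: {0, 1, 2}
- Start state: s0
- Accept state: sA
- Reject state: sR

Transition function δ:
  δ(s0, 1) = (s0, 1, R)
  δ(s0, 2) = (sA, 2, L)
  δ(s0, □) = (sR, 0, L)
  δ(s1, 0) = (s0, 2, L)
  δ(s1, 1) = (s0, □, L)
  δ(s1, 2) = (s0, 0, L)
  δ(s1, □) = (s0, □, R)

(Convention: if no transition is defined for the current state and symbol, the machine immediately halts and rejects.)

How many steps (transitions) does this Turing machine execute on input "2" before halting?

Execution trace:
Initial: [s0]2
Step 1: δ(s0, 2) = (sA, 2, L) → [sA]□2

The machine reaches the accept state sA and halts.

The machine executed 1 step before halting.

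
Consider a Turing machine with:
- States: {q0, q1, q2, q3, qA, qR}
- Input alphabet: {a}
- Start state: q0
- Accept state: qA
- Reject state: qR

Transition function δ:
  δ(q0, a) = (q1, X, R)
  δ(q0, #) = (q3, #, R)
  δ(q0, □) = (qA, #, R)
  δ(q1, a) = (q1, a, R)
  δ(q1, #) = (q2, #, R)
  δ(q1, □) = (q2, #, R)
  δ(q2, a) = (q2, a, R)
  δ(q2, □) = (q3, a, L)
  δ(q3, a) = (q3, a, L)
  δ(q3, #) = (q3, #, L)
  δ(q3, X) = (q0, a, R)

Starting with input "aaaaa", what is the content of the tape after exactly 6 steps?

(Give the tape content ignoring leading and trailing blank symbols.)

Execution trace:
Initial: [q0]aaaaa
Step 1: δ(q0, a) = (q1, X, R) → X[q1]aaaa
Step 2: δ(q1, a) = (q1, a, R) → Xa[q1]aaa
Step 3: δ(q1, a) = (q1, a, R) → Xaa[q1]aa
Step 4: δ(q1, a) = (q1, a, R) → Xaaa[q1]a
Step 5: δ(q1, a) = (q1, a, R) → Xaaaa[q1]□
Step 6: δ(q1, □) = (q2, #, R) → Xaaaa#[q2]□

After 6 steps, the tape (ignoring leading/trailing blanks) is: Xaaaa#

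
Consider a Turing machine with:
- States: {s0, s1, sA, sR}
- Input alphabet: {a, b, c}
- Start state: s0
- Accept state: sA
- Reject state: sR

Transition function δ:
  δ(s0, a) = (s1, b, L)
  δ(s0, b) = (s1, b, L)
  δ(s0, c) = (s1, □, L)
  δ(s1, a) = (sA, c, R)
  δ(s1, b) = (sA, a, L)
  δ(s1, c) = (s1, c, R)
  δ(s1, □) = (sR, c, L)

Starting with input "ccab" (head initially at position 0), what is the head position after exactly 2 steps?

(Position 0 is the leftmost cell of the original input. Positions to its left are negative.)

Execution trace (head position shown):
Step 0: [s0]ccab  (head at position 0)
Step 1: move left → [s1]□□cab  (head at position -1)
Step 2: move left → [sR]□c□cab  (head at position -2)

After 2 steps, the head is at position -2.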